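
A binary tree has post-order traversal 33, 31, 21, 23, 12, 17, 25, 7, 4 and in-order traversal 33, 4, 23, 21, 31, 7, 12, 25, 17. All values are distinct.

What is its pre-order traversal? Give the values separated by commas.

4, 33, 7, 23, 21, 31, 25, 12, 17

The last element of post-order is the root; it splits in-order into left and right subtrees.
Root 4: left subtree has 1 node {33}, right has 7 {23, 21, 31, 7, 12, 25, 17}.
  Root 7: left subtree has 3 nodes {23, 21, 31}, right has 3 {12, 25, 17}.
    Root 23: left subtree has 0 nodes { }, right has 2 {21, 31}.
      Root 21: left subtree has 0 nodes { }, right has 1 {31}.
    Root 25: left subtree has 1 node {12}, right has 1 {17}.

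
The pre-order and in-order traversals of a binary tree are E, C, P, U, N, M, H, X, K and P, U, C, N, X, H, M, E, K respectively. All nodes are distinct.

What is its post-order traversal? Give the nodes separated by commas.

The first element of pre-order is the root; it splits in-order into left and right subtrees.
Root E: left subtree has 7 nodes {P, U, C, N, X, H, M}, right has 1 {K}.
  Root C: left subtree has 2 nodes {P, U}, right has 4 {N, X, H, M}.
    Root P: left subtree has 0 nodes { }, right has 1 {U}.
    Root N: left subtree has 0 nodes { }, right has 3 {X, H, M}.
      Root M: left subtree has 2 nodes {X, H}, right has 0 { }.
        Root H: left subtree has 1 node {X}, right has 0 { }.

U, P, X, H, M, N, C, K, E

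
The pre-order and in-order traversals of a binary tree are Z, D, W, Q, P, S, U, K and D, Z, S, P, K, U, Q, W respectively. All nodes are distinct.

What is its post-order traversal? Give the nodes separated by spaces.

The first element of pre-order is the root; it splits in-order into left and right subtrees.
Root Z: left subtree has 1 node {D}, right has 6 {S, P, K, U, Q, W}.
  Root W: left subtree has 5 nodes {S, P, K, U, Q}, right has 0 { }.
    Root Q: left subtree has 4 nodes {S, P, K, U}, right has 0 { }.
      Root P: left subtree has 1 node {S}, right has 2 {K, U}.
        Root U: left subtree has 1 node {K}, right has 0 { }.

D S K U P Q W Z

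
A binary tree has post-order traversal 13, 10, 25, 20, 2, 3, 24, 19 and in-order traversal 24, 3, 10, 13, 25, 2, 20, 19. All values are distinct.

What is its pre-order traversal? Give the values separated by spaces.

The last element of post-order is the root; it splits in-order into left and right subtrees.
Root 19: left subtree has 7 nodes {24, 3, 10, 13, 25, 2, 20}, right has 0 { }.
  Root 24: left subtree has 0 nodes { }, right has 6 {3, 10, 13, 25, 2, 20}.
    Root 3: left subtree has 0 nodes { }, right has 5 {10, 13, 25, 2, 20}.
      Root 2: left subtree has 3 nodes {10, 13, 25}, right has 1 {20}.
        Root 25: left subtree has 2 nodes {10, 13}, right has 0 { }.
          Root 10: left subtree has 0 nodes { }, right has 1 {13}.

19 24 3 2 25 10 13 20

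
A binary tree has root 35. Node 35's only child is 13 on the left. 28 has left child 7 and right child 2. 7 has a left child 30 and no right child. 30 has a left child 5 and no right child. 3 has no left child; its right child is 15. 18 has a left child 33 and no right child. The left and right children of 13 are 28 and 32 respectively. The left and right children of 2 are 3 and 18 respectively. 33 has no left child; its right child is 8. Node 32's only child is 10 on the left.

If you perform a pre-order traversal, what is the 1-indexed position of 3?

Pre-order visits the node, then its left subtree, then its right subtree.
Visit 35.
At 35: go left to 13.
  Visit 13.
  At 13: go left to 28.
    Visit 28.
    At 28: go left to 7.
      Visit 7.
      At 7: go left to 30.
        Visit 30.
        At 30: go left to 5.
          5 is a leaf — visit 5.
        At 30: no right child.
      At 7: no right child.
    At 28: go right to 2.
      Visit 2.
      At 2: go left to 3.
        Visit 3.
        At 3: no left child.
        At 3: go right to 15.
          15 is a leaf — visit 15.
      At 2: go right to 18.
        Visit 18.
        At 18: go left to 33.
          Visit 33.
          At 33: no left child.
          At 33: go right to 8.
            8 is a leaf — visit 8.
        At 18: no right child.
  At 13: go right to 32.
    Visit 32.
    At 32: go left to 10.
      10 is a leaf — visit 10.
    At 32: no right child.
At 35: no right child.
Full pre-order sequence: 35, 13, 28, 7, 30, 5, 2, 3, 15, 18, 33, 8, 32, 10.

8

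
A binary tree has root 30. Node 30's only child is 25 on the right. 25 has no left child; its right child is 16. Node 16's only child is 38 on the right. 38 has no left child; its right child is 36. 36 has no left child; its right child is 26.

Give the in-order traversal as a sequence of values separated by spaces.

In-order visits the left subtree, then the node, then the right subtree.
At 30: no left child.
Visit 30.
At 30: go right to 25.
  At 25: no left child.
  Visit 25.
  At 25: go right to 16.
    At 16: no left child.
    Visit 16.
    At 16: go right to 38.
      At 38: no left child.
      Visit 38.
      At 38: go right to 36.
        At 36: no left child.
        Visit 36.
        At 36: go right to 26.
          26 is a leaf — visit 26.

30 25 16 38 36 26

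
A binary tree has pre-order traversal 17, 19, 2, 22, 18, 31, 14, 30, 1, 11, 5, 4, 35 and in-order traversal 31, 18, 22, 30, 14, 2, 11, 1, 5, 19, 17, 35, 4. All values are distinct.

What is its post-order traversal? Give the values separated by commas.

The first element of pre-order is the root; it splits in-order into left and right subtrees.
Root 17: left subtree has 10 nodes {31, 18, 22, 30, 14, 2, 11, 1, 5, 19}, right has 2 {35, 4}.
  Root 19: left subtree has 9 nodes {31, 18, 22, 30, 14, 2, 11, 1, 5}, right has 0 { }.
    Root 2: left subtree has 5 nodes {31, 18, 22, 30, 14}, right has 3 {11, 1, 5}.
      Root 22: left subtree has 2 nodes {31, 18}, right has 2 {30, 14}.
        Root 18: left subtree has 1 node {31}, right has 0 { }.
        Root 14: left subtree has 1 node {30}, right has 0 { }.
      Root 1: left subtree has 1 node {11}, right has 1 {5}.
  Root 4: left subtree has 1 node {35}, right has 0 { }.

31, 18, 30, 14, 22, 11, 5, 1, 2, 19, 35, 4, 17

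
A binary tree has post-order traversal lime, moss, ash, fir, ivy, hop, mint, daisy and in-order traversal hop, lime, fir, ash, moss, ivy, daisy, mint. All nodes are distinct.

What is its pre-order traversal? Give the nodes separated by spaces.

daisy hop ivy fir lime ash moss mint

The last element of post-order is the root; it splits in-order into left and right subtrees.
Root daisy: left subtree has 6 nodes {hop, lime, fir, ash, moss, ivy}, right has 1 {mint}.
  Root hop: left subtree has 0 nodes { }, right has 5 {lime, fir, ash, moss, ivy}.
    Root ivy: left subtree has 4 nodes {lime, fir, ash, moss}, right has 0 { }.
      Root fir: left subtree has 1 node {lime}, right has 2 {ash, moss}.
        Root ash: left subtree has 0 nodes { }, right has 1 {moss}.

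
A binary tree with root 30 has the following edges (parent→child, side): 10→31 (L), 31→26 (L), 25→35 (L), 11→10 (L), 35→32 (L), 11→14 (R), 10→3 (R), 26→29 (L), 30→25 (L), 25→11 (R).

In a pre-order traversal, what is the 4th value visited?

Pre-order visits the node, then its left subtree, then its right subtree.
Visit 30.
At 30: go left to 25.
  Visit 25.
  At 25: go left to 35.
    Visit 35.
    At 35: go left to 32.
      32 is a leaf — visit 32.
    At 35: no right child.
  At 25: go right to 11.
    Visit 11.
    At 11: go left to 10.
      Visit 10.
      At 10: go left to 31.
        Visit 31.
        At 31: go left to 26.
          Visit 26.
          At 26: go left to 29.
            29 is a leaf — visit 29.
          At 26: no right child.
        At 31: no right child.
      At 10: go right to 3.
        3 is a leaf — visit 3.
    At 11: go right to 14.
      14 is a leaf — visit 14.
At 30: no right child.
Full pre-order sequence: 30, 25, 35, 32, 11, 10, 31, 26, 29, 3, 14.

32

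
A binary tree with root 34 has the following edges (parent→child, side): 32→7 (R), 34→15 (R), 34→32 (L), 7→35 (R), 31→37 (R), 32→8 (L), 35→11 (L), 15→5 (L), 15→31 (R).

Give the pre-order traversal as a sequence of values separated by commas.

Pre-order visits the node, then its left subtree, then its right subtree.
Visit 34.
At 34: go left to 32.
  Visit 32.
  At 32: go left to 8.
    8 is a leaf — visit 8.
  At 32: go right to 7.
    Visit 7.
    At 7: no left child.
    At 7: go right to 35.
      Visit 35.
      At 35: go left to 11.
        11 is a leaf — visit 11.
      At 35: no right child.
At 34: go right to 15.
  Visit 15.
  At 15: go left to 5.
    5 is a leaf — visit 5.
  At 15: go right to 31.
    Visit 31.
    At 31: no left child.
    At 31: go right to 37.
      37 is a leaf — visit 37.

34, 32, 8, 7, 35, 11, 15, 5, 31, 37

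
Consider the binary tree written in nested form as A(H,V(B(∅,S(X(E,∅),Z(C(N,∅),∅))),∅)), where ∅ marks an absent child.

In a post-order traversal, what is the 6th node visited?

Post-order visits the left subtree, then the right subtree, then the node.
At A: go left to H.
  H is a leaf — visit H.
At A: go right to V.
  At V: go left to B.
    At B: no left child.
    At B: go right to S.
      At S: go left to X.
        At X: go left to E.
          E is a leaf — visit E.
        At X: no right child.
        Visit X.
      At S: go right to Z.
        At Z: go left to C.
          At C: go left to N.
            N is a leaf — visit N.
          At C: no right child.
          Visit C.
        At Z: no right child.
        Visit Z.
      Visit S.
    Visit B.
  At V: no right child.
  Visit V.
Visit A.
Full post-order sequence: H, E, X, N, C, Z, S, B, V, A.

Z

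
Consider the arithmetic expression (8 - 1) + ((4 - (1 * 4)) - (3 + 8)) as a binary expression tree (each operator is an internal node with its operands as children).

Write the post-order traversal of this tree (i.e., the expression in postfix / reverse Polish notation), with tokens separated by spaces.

8 1 - 4 1 4 * - 3 8 + - +

Post-order on an expression tree gives postfix notation: for each operator, emit left operand, right operand, then the operator.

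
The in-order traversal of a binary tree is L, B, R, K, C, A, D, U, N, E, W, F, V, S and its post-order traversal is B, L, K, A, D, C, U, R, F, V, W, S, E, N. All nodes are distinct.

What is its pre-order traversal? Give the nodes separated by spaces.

N R L B U C K D A E S W V F

The last element of post-order is the root; it splits in-order into left and right subtrees.
Root N: left subtree has 8 nodes {L, B, R, K, C, A, D, U}, right has 5 {E, W, F, V, S}.
  Root R: left subtree has 2 nodes {L, B}, right has 5 {K, C, A, D, U}.
    Root L: left subtree has 0 nodes { }, right has 1 {B}.
    Root U: left subtree has 4 nodes {K, C, A, D}, right has 0 { }.
      Root C: left subtree has 1 node {K}, right has 2 {A, D}.
        Root D: left subtree has 1 node {A}, right has 0 { }.
  Root E: left subtree has 0 nodes { }, right has 4 {W, F, V, S}.
    Root S: left subtree has 3 nodes {W, F, V}, right has 0 { }.
      Root W: left subtree has 0 nodes { }, right has 2 {F, V}.
        Root V: left subtree has 1 node {F}, right has 0 { }.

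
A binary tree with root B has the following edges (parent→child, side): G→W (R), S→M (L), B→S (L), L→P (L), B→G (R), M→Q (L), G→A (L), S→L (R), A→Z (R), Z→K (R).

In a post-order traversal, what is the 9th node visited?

W

Post-order visits the left subtree, then the right subtree, then the node.
At B: go left to S.
  At S: go left to M.
    At M: go left to Q.
      Q is a leaf — visit Q.
    At M: no right child.
    Visit M.
  At S: go right to L.
    At L: go left to P.
      P is a leaf — visit P.
    At L: no right child.
    Visit L.
  Visit S.
At B: go right to G.
  At G: go left to A.
    At A: no left child.
    At A: go right to Z.
      At Z: no left child.
      At Z: go right to K.
        K is a leaf — visit K.
      Visit Z.
    Visit A.
  At G: go right to W.
    W is a leaf — visit W.
  Visit G.
Visit B.
Full post-order sequence: Q, M, P, L, S, K, Z, A, W, G, B.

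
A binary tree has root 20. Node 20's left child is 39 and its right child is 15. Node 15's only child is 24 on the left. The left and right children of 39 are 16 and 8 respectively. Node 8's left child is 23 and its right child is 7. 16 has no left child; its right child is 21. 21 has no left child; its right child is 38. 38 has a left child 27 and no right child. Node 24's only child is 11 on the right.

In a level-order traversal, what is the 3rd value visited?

Level-order visits nodes level by level from the root, left to right within each level.
Level 0: 20
Level 1: 39, 15
Level 2: 16, 8, 24
Level 3: 21, 23, 7, 11
Level 4: 38
Level 5: 27
Full level-order sequence: 20, 39, 15, 16, 8, 24, 21, 23, 7, 11, 38, 27.

15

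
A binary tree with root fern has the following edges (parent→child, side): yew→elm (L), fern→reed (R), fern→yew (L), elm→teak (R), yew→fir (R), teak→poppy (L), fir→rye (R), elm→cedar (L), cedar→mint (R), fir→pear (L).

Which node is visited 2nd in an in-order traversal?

In-order visits the left subtree, then the node, then the right subtree.
At fern: go left to yew.
  At yew: go left to elm.
    At elm: go left to cedar.
      At cedar: no left child.
      Visit cedar.
      At cedar: go right to mint.
        mint is a leaf — visit mint.
    Visit elm.
    At elm: go right to teak.
      At teak: go left to poppy.
        poppy is a leaf — visit poppy.
      Visit teak.
      At teak: no right child.
  Visit yew.
  At yew: go right to fir.
    At fir: go left to pear.
      pear is a leaf — visit pear.
    Visit fir.
    At fir: go right to rye.
      rye is a leaf — visit rye.
Visit fern.
At fern: go right to reed.
  reed is a leaf — visit reed.
Full in-order sequence: cedar, mint, elm, poppy, teak, yew, pear, fir, rye, fern, reed.

mint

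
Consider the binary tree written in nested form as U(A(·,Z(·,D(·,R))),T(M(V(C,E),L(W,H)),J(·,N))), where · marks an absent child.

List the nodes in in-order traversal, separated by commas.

In-order visits the left subtree, then the node, then the right subtree.
At U: go left to A.
  At A: no left child.
  Visit A.
  At A: go right to Z.
    At Z: no left child.
    Visit Z.
    At Z: go right to D.
      At D: no left child.
      Visit D.
      At D: go right to R.
        R is a leaf — visit R.
Visit U.
At U: go right to T.
  At T: go left to M.
    At M: go left to V.
      At V: go left to C.
        C is a leaf — visit C.
      Visit V.
      At V: go right to E.
        E is a leaf — visit E.
    Visit M.
    At M: go right to L.
      At L: go left to W.
        W is a leaf — visit W.
      Visit L.
      At L: go right to H.
        H is a leaf — visit H.
  Visit T.
  At T: go right to J.
    At J: no left child.
    Visit J.
    At J: go right to N.
      N is a leaf — visit N.

A, Z, D, R, U, C, V, E, M, W, L, H, T, J, N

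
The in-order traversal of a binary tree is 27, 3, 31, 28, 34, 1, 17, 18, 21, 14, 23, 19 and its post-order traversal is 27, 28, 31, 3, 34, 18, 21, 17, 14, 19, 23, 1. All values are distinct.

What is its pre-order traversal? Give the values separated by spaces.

1 34 3 27 31 28 23 14 17 21 18 19

The last element of post-order is the root; it splits in-order into left and right subtrees.
Root 1: left subtree has 5 nodes {27, 3, 31, 28, 34}, right has 6 {17, 18, 21, 14, 23, 19}.
  Root 34: left subtree has 4 nodes {27, 3, 31, 28}, right has 0 { }.
    Root 3: left subtree has 1 node {27}, right has 2 {31, 28}.
      Root 31: left subtree has 0 nodes { }, right has 1 {28}.
  Root 23: left subtree has 4 nodes {17, 18, 21, 14}, right has 1 {19}.
    Root 14: left subtree has 3 nodes {17, 18, 21}, right has 0 { }.
      Root 17: left subtree has 0 nodes { }, right has 2 {18, 21}.
        Root 21: left subtree has 1 node {18}, right has 0 { }.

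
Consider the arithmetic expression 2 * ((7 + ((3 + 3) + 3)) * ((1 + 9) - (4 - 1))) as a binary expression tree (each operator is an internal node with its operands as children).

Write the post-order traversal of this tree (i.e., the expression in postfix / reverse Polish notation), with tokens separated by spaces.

Post-order on an expression tree gives postfix notation: for each operator, emit left operand, right operand, then the operator.

2 7 3 3 + 3 + + 1 9 + 4 1 - - * *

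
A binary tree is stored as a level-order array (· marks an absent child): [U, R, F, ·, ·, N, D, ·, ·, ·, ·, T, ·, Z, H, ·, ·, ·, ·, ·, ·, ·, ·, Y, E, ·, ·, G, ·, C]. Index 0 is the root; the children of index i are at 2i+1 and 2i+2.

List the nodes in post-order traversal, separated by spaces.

Post-order visits the left subtree, then the right subtree, then the node.
At U: go left to R.
  R is a leaf — visit R.
At U: go right to F.
  At F: go left to N.
    At N: go left to T.
      At T: go left to Y.
        Y is a leaf — visit Y.
      At T: go right to E.
        E is a leaf — visit E.
      Visit T.
    At N: no right child.
    Visit N.
  At F: go right to D.
    At D: go left to Z.
      At Z: go left to G.
        G is a leaf — visit G.
      At Z: no right child.
      Visit Z.
    At D: go right to H.
      At H: go left to C.
        C is a leaf — visit C.
      At H: no right child.
      Visit H.
    Visit D.
  Visit F.
Visit U.

R Y E T N G Z C H D F U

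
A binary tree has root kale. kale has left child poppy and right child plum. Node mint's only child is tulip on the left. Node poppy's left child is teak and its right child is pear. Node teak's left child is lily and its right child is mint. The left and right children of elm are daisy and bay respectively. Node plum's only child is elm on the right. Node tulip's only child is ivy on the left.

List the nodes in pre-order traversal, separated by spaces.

Pre-order visits the node, then its left subtree, then its right subtree.
Visit kale.
At kale: go left to poppy.
  Visit poppy.
  At poppy: go left to teak.
    Visit teak.
    At teak: go left to lily.
      lily is a leaf — visit lily.
    At teak: go right to mint.
      Visit mint.
      At mint: go left to tulip.
        Visit tulip.
        At tulip: go left to ivy.
          ivy is a leaf — visit ivy.
        At tulip: no right child.
      At mint: no right child.
  At poppy: go right to pear.
    pear is a leaf — visit pear.
At kale: go right to plum.
  Visit plum.
  At plum: no left child.
  At plum: go right to elm.
    Visit elm.
    At elm: go left to daisy.
      daisy is a leaf — visit daisy.
    At elm: go right to bay.
      bay is a leaf — visit bay.

kale poppy teak lily mint tulip ivy pear plum elm daisy bay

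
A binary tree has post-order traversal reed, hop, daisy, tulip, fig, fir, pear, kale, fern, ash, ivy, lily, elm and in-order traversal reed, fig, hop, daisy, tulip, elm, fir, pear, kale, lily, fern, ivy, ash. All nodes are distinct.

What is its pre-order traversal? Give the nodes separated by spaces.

elm fig reed tulip daisy hop lily kale pear fir ivy fern ash

The last element of post-order is the root; it splits in-order into left and right subtrees.
Root elm: left subtree has 5 nodes {reed, fig, hop, daisy, tulip}, right has 7 {fir, pear, kale, lily, fern, ivy, ash}.
  Root fig: left subtree has 1 node {reed}, right has 3 {hop, daisy, tulip}.
    Root tulip: left subtree has 2 nodes {hop, daisy}, right has 0 { }.
      Root daisy: left subtree has 1 node {hop}, right has 0 { }.
  Root lily: left subtree has 3 nodes {fir, pear, kale}, right has 3 {fern, ivy, ash}.
    Root kale: left subtree has 2 nodes {fir, pear}, right has 0 { }.
      Root pear: left subtree has 1 node {fir}, right has 0 { }.
    Root ivy: left subtree has 1 node {fern}, right has 1 {ash}.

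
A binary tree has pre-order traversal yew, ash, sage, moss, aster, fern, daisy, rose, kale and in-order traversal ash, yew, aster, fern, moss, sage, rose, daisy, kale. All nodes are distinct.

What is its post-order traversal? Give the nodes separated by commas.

The first element of pre-order is the root; it splits in-order into left and right subtrees.
Root yew: left subtree has 1 node {ash}, right has 7 {aster, fern, moss, sage, rose, daisy, kale}.
  Root sage: left subtree has 3 nodes {aster, fern, moss}, right has 3 {rose, daisy, kale}.
    Root moss: left subtree has 2 nodes {aster, fern}, right has 0 { }.
      Root aster: left subtree has 0 nodes { }, right has 1 {fern}.
    Root daisy: left subtree has 1 node {rose}, right has 1 {kale}.

ash, fern, aster, moss, rose, kale, daisy, sage, yew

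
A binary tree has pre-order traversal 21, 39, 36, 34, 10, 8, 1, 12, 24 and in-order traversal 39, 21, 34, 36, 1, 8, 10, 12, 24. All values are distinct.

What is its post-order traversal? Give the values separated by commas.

39, 34, 1, 8, 24, 12, 10, 36, 21

The first element of pre-order is the root; it splits in-order into left and right subtrees.
Root 21: left subtree has 1 node {39}, right has 7 {34, 36, 1, 8, 10, 12, 24}.
  Root 36: left subtree has 1 node {34}, right has 5 {1, 8, 10, 12, 24}.
    Root 10: left subtree has 2 nodes {1, 8}, right has 2 {12, 24}.
      Root 8: left subtree has 1 node {1}, right has 0 { }.
      Root 12: left subtree has 0 nodes { }, right has 1 {24}.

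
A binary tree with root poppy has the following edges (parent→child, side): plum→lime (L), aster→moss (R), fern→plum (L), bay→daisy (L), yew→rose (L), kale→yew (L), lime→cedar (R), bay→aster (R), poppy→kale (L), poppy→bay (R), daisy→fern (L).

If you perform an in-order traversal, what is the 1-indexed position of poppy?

In-order visits the left subtree, then the node, then the right subtree.
At poppy: go left to kale.
  At kale: go left to yew.
    At yew: go left to rose.
      rose is a leaf — visit rose.
    Visit yew.
    At yew: no right child.
  Visit kale.
  At kale: no right child.
Visit poppy.
At poppy: go right to bay.
  At bay: go left to daisy.
    At daisy: go left to fern.
      At fern: go left to plum.
        At plum: go left to lime.
          At lime: no left child.
          Visit lime.
          At lime: go right to cedar.
            cedar is a leaf — visit cedar.
        Visit plum.
        At plum: no right child.
      Visit fern.
      At fern: no right child.
    Visit daisy.
    At daisy: no right child.
  Visit bay.
  At bay: go right to aster.
    At aster: no left child.
    Visit aster.
    At aster: go right to moss.
      moss is a leaf — visit moss.
Full in-order sequence: rose, yew, kale, poppy, lime, cedar, plum, fern, daisy, bay, aster, moss.

4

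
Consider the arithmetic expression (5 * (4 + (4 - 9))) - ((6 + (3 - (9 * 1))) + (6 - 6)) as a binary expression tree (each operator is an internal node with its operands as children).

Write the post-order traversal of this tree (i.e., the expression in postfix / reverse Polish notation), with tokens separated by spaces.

5 4 4 9 - + * 6 3 9 1 * - + 6 6 - + -

Post-order on an expression tree gives postfix notation: for each operator, emit left operand, right operand, then the operator.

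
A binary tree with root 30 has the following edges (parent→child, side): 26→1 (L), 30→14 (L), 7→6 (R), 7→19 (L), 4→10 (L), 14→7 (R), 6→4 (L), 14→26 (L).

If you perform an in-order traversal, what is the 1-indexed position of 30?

9

In-order visits the left subtree, then the node, then the right subtree.
At 30: go left to 14.
  At 14: go left to 26.
    At 26: go left to 1.
      1 is a leaf — visit 1.
    Visit 26.
    At 26: no right child.
  Visit 14.
  At 14: go right to 7.
    At 7: go left to 19.
      19 is a leaf — visit 19.
    Visit 7.
    At 7: go right to 6.
      At 6: go left to 4.
        At 4: go left to 10.
          10 is a leaf — visit 10.
        Visit 4.
        At 4: no right child.
      Visit 6.
      At 6: no right child.
Visit 30.
At 30: no right child.
Full in-order sequence: 1, 26, 14, 19, 7, 10, 4, 6, 30.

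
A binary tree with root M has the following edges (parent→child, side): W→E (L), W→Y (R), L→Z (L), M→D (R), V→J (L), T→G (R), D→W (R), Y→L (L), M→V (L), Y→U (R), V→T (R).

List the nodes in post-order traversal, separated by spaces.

J G T V E Z L U Y W D M

Post-order visits the left subtree, then the right subtree, then the node.
At M: go left to V.
  At V: go left to J.
    J is a leaf — visit J.
  At V: go right to T.
    At T: no left child.
    At T: go right to G.
      G is a leaf — visit G.
    Visit T.
  Visit V.
At M: go right to D.
  At D: no left child.
  At D: go right to W.
    At W: go left to E.
      E is a leaf — visit E.
    At W: go right to Y.
      At Y: go left to L.
        At L: go left to Z.
          Z is a leaf — visit Z.
        At L: no right child.
        Visit L.
      At Y: go right to U.
        U is a leaf — visit U.
      Visit Y.
    Visit W.
  Visit D.
Visit M.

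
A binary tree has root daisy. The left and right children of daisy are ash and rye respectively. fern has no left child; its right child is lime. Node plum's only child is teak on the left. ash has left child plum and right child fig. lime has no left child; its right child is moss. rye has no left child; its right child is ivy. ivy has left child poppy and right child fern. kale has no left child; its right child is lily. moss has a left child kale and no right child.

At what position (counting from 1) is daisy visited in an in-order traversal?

In-order visits the left subtree, then the node, then the right subtree.
At daisy: go left to ash.
  At ash: go left to plum.
    At plum: go left to teak.
      teak is a leaf — visit teak.
    Visit plum.
    At plum: no right child.
  Visit ash.
  At ash: go right to fig.
    fig is a leaf — visit fig.
Visit daisy.
At daisy: go right to rye.
  At rye: no left child.
  Visit rye.
  At rye: go right to ivy.
    At ivy: go left to poppy.
      poppy is a leaf — visit poppy.
    Visit ivy.
    At ivy: go right to fern.
      At fern: no left child.
      Visit fern.
      At fern: go right to lime.
        At lime: no left child.
        Visit lime.
        At lime: go right to moss.
          At moss: go left to kale.
            At kale: no left child.
            Visit kale.
            At kale: go right to lily.
              lily is a leaf — visit lily.
          Visit moss.
          At moss: no right child.
Full in-order sequence: teak, plum, ash, fig, daisy, rye, poppy, ivy, fern, lime, kale, lily, moss.

5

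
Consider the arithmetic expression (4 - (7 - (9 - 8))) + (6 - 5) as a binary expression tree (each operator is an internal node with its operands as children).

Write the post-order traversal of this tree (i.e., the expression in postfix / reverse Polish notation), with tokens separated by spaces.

Post-order on an expression tree gives postfix notation: for each operator, emit left operand, right operand, then the operator.

4 7 9 8 - - - 6 5 - +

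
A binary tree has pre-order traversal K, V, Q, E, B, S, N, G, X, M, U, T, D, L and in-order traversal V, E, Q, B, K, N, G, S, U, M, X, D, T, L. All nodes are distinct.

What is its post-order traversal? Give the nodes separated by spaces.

The first element of pre-order is the root; it splits in-order into left and right subtrees.
Root K: left subtree has 4 nodes {V, E, Q, B}, right has 9 {N, G, S, U, M, X, D, T, L}.
  Root V: left subtree has 0 nodes { }, right has 3 {E, Q, B}.
    Root Q: left subtree has 1 node {E}, right has 1 {B}.
  Root S: left subtree has 2 nodes {N, G}, right has 6 {U, M, X, D, T, L}.
    Root N: left subtree has 0 nodes { }, right has 1 {G}.
    Root X: left subtree has 2 nodes {U, M}, right has 3 {D, T, L}.
      Root M: left subtree has 1 node {U}, right has 0 { }.
      Root T: left subtree has 1 node {D}, right has 1 {L}.

E B Q V G N U M D L T X S K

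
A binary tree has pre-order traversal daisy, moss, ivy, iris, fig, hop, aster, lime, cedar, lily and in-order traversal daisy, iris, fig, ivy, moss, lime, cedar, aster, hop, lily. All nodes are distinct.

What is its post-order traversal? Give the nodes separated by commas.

fig, iris, ivy, cedar, lime, aster, lily, hop, moss, daisy

The first element of pre-order is the root; it splits in-order into left and right subtrees.
Root daisy: left subtree has 0 nodes { }, right has 9 {iris, fig, ivy, moss, lime, cedar, aster, hop, lily}.
  Root moss: left subtree has 3 nodes {iris, fig, ivy}, right has 5 {lime, cedar, aster, hop, lily}.
    Root ivy: left subtree has 2 nodes {iris, fig}, right has 0 { }.
      Root iris: left subtree has 0 nodes { }, right has 1 {fig}.
    Root hop: left subtree has 3 nodes {lime, cedar, aster}, right has 1 {lily}.
      Root aster: left subtree has 2 nodes {lime, cedar}, right has 0 { }.
        Root lime: left subtree has 0 nodes { }, right has 1 {cedar}.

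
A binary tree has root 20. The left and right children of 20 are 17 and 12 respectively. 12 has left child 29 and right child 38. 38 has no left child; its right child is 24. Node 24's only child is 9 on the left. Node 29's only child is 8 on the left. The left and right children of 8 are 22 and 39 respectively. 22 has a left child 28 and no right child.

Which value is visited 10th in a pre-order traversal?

24

Pre-order visits the node, then its left subtree, then its right subtree.
Visit 20.
At 20: go left to 17.
  17 is a leaf — visit 17.
At 20: go right to 12.
  Visit 12.
  At 12: go left to 29.
    Visit 29.
    At 29: go left to 8.
      Visit 8.
      At 8: go left to 22.
        Visit 22.
        At 22: go left to 28.
          28 is a leaf — visit 28.
        At 22: no right child.
      At 8: go right to 39.
        39 is a leaf — visit 39.
    At 29: no right child.
  At 12: go right to 38.
    Visit 38.
    At 38: no left child.
    At 38: go right to 24.
      Visit 24.
      At 24: go left to 9.
        9 is a leaf — visit 9.
      At 24: no right child.
Full pre-order sequence: 20, 17, 12, 29, 8, 22, 28, 39, 38, 24, 9.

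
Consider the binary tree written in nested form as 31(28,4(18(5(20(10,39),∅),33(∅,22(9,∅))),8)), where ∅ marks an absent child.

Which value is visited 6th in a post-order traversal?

Post-order visits the left subtree, then the right subtree, then the node.
At 31: go left to 28.
  28 is a leaf — visit 28.
At 31: go right to 4.
  At 4: go left to 18.
    At 18: go left to 5.
      At 5: go left to 20.
        At 20: go left to 10.
          10 is a leaf — visit 10.
        At 20: go right to 39.
          39 is a leaf — visit 39.
        Visit 20.
      At 5: no right child.
      Visit 5.
    At 18: go right to 33.
      At 33: no left child.
      At 33: go right to 22.
        At 22: go left to 9.
          9 is a leaf — visit 9.
        At 22: no right child.
        Visit 22.
      Visit 33.
    Visit 18.
  At 4: go right to 8.
    8 is a leaf — visit 8.
  Visit 4.
Visit 31.
Full post-order sequence: 28, 10, 39, 20, 5, 9, 22, 33, 18, 8, 4, 31.

9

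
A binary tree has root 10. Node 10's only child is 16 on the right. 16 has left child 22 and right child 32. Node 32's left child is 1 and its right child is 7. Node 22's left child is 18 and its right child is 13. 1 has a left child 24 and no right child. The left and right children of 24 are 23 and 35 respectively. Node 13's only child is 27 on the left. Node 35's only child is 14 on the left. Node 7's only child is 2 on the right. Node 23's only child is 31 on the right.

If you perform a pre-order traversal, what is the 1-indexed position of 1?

8

Pre-order visits the node, then its left subtree, then its right subtree.
Visit 10.
At 10: no left child.
At 10: go right to 16.
  Visit 16.
  At 16: go left to 22.
    Visit 22.
    At 22: go left to 18.
      18 is a leaf — visit 18.
    At 22: go right to 13.
      Visit 13.
      At 13: go left to 27.
        27 is a leaf — visit 27.
      At 13: no right child.
  At 16: go right to 32.
    Visit 32.
    At 32: go left to 1.
      Visit 1.
      At 1: go left to 24.
        Visit 24.
        At 24: go left to 23.
          Visit 23.
          At 23: no left child.
          At 23: go right to 31.
            31 is a leaf — visit 31.
        At 24: go right to 35.
          Visit 35.
          At 35: go left to 14.
            14 is a leaf — visit 14.
          At 35: no right child.
      At 1: no right child.
    At 32: go right to 7.
      Visit 7.
      At 7: no left child.
      At 7: go right to 2.
        2 is a leaf — visit 2.
Full pre-order sequence: 10, 16, 22, 18, 13, 27, 32, 1, 24, 23, 31, 35, 14, 7, 2.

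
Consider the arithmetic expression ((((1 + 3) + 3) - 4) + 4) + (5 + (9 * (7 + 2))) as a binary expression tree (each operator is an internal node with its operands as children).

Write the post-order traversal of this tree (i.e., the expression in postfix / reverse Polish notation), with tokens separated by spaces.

Post-order on an expression tree gives postfix notation: for each operator, emit left operand, right operand, then the operator.

1 3 + 3 + 4 - 4 + 5 9 7 2 + * + +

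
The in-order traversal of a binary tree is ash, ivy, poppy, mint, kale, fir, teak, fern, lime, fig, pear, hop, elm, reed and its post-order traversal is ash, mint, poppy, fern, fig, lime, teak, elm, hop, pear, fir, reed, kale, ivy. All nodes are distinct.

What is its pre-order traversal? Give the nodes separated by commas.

ivy, ash, kale, poppy, mint, reed, fir, pear, teak, lime, fern, fig, hop, elm

The last element of post-order is the root; it splits in-order into left and right subtrees.
Root ivy: left subtree has 1 node {ash}, right has 12 {poppy, mint, kale, fir, teak, fern, lime, fig, pear, hop, elm, reed}.
  Root kale: left subtree has 2 nodes {poppy, mint}, right has 9 {fir, teak, fern, lime, fig, pear, hop, elm, reed}.
    Root poppy: left subtree has 0 nodes { }, right has 1 {mint}.
    Root reed: left subtree has 8 nodes {fir, teak, fern, lime, fig, pear, hop, elm}, right has 0 { }.
      Root fir: left subtree has 0 nodes { }, right has 7 {teak, fern, lime, fig, pear, hop, elm}.
        Root pear: left subtree has 4 nodes {teak, fern, lime, fig}, right has 2 {hop, elm}.
          Root teak: left subtree has 0 nodes { }, right has 3 {fern, lime, fig}.
            Root lime: left subtree has 1 node {fern}, right has 1 {fig}.
          Root hop: left subtree has 0 nodes { }, right has 1 {elm}.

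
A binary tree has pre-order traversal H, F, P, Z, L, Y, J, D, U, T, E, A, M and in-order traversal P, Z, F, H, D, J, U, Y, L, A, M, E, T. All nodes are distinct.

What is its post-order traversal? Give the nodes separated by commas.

The first element of pre-order is the root; it splits in-order into left and right subtrees.
Root H: left subtree has 3 nodes {P, Z, F}, right has 9 {D, J, U, Y, L, A, M, E, T}.
  Root F: left subtree has 2 nodes {P, Z}, right has 0 { }.
    Root P: left subtree has 0 nodes { }, right has 1 {Z}.
  Root L: left subtree has 4 nodes {D, J, U, Y}, right has 4 {A, M, E, T}.
    Root Y: left subtree has 3 nodes {D, J, U}, right has 0 { }.
      Root J: left subtree has 1 node {D}, right has 1 {U}.
    Root T: left subtree has 3 nodes {A, M, E}, right has 0 { }.
      Root E: left subtree has 2 nodes {A, M}, right has 0 { }.
        Root A: left subtree has 0 nodes { }, right has 1 {M}.

Z, P, F, D, U, J, Y, M, A, E, T, L, H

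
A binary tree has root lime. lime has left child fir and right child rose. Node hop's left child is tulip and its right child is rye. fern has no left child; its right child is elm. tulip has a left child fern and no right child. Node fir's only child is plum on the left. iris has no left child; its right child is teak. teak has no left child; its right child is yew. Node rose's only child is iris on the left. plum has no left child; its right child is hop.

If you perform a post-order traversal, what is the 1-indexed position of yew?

Post-order visits the left subtree, then the right subtree, then the node.
At lime: go left to fir.
  At fir: go left to plum.
    At plum: no left child.
    At plum: go right to hop.
      At hop: go left to tulip.
        At tulip: go left to fern.
          At fern: no left child.
          At fern: go right to elm.
            elm is a leaf — visit elm.
          Visit fern.
        At tulip: no right child.
        Visit tulip.
      At hop: go right to rye.
        rye is a leaf — visit rye.
      Visit hop.
    Visit plum.
  At fir: no right child.
  Visit fir.
At lime: go right to rose.
  At rose: go left to iris.
    At iris: no left child.
    At iris: go right to teak.
      At teak: no left child.
      At teak: go right to yew.
        yew is a leaf — visit yew.
      Visit teak.
    Visit iris.
  At rose: no right child.
  Visit rose.
Visit lime.
Full post-order sequence: elm, fern, tulip, rye, hop, plum, fir, yew, teak, iris, rose, lime.

8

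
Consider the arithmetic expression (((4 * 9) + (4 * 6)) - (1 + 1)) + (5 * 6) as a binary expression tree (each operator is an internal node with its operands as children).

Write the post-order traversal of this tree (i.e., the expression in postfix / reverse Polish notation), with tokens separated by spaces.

4 9 * 4 6 * + 1 1 + - 5 6 * +

Post-order on an expression tree gives postfix notation: for each operator, emit left operand, right operand, then the operator.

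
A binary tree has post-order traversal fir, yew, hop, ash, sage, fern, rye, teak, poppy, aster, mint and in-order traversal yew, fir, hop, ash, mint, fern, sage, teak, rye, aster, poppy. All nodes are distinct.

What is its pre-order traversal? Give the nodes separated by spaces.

mint ash hop yew fir aster teak fern sage rye poppy

The last element of post-order is the root; it splits in-order into left and right subtrees.
Root mint: left subtree has 4 nodes {yew, fir, hop, ash}, right has 6 {fern, sage, teak, rye, aster, poppy}.
  Root ash: left subtree has 3 nodes {yew, fir, hop}, right has 0 { }.
    Root hop: left subtree has 2 nodes {yew, fir}, right has 0 { }.
      Root yew: left subtree has 0 nodes { }, right has 1 {fir}.
  Root aster: left subtree has 4 nodes {fern, sage, teak, rye}, right has 1 {poppy}.
    Root teak: left subtree has 2 nodes {fern, sage}, right has 1 {rye}.
      Root fern: left subtree has 0 nodes { }, right has 1 {sage}.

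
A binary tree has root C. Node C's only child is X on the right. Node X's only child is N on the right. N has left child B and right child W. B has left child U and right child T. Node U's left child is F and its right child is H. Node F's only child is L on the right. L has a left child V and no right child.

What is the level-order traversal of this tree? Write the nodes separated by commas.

C, X, N, B, W, U, T, F, H, L, V

Level-order visits nodes level by level from the root, left to right within each level.
Level 0: C
Level 1: X
Level 2: N
Level 3: B, W
Level 4: U, T
Level 5: F, H
Level 6: L
Level 7: V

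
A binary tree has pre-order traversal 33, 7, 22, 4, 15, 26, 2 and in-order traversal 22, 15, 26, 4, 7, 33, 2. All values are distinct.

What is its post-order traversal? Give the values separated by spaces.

26 15 4 22 7 2 33

The first element of pre-order is the root; it splits in-order into left and right subtrees.
Root 33: left subtree has 5 nodes {22, 15, 26, 4, 7}, right has 1 {2}.
  Root 7: left subtree has 4 nodes {22, 15, 26, 4}, right has 0 { }.
    Root 22: left subtree has 0 nodes { }, right has 3 {15, 26, 4}.
      Root 4: left subtree has 2 nodes {15, 26}, right has 0 { }.
        Root 15: left subtree has 0 nodes { }, right has 1 {26}.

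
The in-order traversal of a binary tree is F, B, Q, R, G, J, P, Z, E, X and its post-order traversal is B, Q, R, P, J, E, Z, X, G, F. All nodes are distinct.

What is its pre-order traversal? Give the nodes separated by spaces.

The last element of post-order is the root; it splits in-order into left and right subtrees.
Root F: left subtree has 0 nodes { }, right has 9 {B, Q, R, G, J, P, Z, E, X}.
  Root G: left subtree has 3 nodes {B, Q, R}, right has 5 {J, P, Z, E, X}.
    Root R: left subtree has 2 nodes {B, Q}, right has 0 { }.
      Root Q: left subtree has 1 node {B}, right has 0 { }.
    Root X: left subtree has 4 nodes {J, P, Z, E}, right has 0 { }.
      Root Z: left subtree has 2 nodes {J, P}, right has 1 {E}.
        Root J: left subtree has 0 nodes { }, right has 1 {P}.

F G R Q B X Z J P E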